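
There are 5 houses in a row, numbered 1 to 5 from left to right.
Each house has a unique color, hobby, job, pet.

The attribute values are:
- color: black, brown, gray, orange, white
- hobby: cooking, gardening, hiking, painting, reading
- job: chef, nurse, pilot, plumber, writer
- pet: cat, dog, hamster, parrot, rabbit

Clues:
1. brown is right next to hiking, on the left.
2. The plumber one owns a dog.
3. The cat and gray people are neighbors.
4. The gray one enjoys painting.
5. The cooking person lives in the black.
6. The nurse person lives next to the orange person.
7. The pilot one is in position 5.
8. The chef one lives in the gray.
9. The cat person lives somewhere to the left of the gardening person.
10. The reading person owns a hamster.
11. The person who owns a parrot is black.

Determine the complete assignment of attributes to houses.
Solution:

House | Color | Hobby | Job | Pet
---------------------------------
  1   | brown | reading | nurse | hamster
  2   | orange | hiking | writer | cat
  3   | gray | painting | chef | rabbit
  4   | white | gardening | plumber | dog
  5   | black | cooking | pilot | parrot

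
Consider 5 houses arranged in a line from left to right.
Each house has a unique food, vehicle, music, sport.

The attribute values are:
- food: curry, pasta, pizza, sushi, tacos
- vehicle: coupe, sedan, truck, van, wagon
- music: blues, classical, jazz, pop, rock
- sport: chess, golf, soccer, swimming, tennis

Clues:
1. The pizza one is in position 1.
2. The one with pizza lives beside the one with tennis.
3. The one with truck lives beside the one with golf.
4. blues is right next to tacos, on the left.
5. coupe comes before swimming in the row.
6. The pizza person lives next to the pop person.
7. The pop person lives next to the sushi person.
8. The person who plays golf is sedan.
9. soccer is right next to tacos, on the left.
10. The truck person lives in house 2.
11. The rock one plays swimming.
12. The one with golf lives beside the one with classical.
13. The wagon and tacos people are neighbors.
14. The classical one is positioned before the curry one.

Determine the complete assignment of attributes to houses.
Solution:

House | Food | Vehicle | Music | Sport
--------------------------------------
  1   | pizza | wagon | blues | soccer
  2   | tacos | truck | pop | tennis
  3   | sushi | sedan | jazz | golf
  4   | pasta | coupe | classical | chess
  5   | curry | van | rock | swimming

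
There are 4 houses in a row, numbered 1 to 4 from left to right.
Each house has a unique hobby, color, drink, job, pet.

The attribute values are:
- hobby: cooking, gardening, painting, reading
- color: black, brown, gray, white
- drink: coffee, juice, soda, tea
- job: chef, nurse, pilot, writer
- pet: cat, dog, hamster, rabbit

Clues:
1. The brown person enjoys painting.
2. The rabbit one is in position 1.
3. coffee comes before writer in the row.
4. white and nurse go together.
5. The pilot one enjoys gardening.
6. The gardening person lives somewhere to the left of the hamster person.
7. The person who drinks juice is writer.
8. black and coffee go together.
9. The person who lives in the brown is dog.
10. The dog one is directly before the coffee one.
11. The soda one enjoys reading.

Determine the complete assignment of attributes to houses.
Solution:

House | Hobby | Color | Drink | Job | Pet
-----------------------------------------
  1   | reading | white | soda | nurse | rabbit
  2   | painting | brown | tea | chef | dog
  3   | gardening | black | coffee | pilot | cat
  4   | cooking | gray | juice | writer | hamster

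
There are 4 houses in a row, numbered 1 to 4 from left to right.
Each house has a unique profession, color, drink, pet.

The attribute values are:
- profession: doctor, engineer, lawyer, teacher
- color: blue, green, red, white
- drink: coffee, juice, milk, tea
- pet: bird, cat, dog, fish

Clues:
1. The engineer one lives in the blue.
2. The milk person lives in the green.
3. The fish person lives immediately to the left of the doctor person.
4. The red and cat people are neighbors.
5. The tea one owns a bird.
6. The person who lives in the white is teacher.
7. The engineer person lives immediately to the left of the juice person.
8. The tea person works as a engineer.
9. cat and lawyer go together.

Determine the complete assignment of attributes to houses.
Solution:

House | Profession | Color | Drink | Pet
----------------------------------------
  1   | engineer | blue | tea | bird
  2   | teacher | white | juice | fish
  3   | doctor | red | coffee | dog
  4   | lawyer | green | milk | cat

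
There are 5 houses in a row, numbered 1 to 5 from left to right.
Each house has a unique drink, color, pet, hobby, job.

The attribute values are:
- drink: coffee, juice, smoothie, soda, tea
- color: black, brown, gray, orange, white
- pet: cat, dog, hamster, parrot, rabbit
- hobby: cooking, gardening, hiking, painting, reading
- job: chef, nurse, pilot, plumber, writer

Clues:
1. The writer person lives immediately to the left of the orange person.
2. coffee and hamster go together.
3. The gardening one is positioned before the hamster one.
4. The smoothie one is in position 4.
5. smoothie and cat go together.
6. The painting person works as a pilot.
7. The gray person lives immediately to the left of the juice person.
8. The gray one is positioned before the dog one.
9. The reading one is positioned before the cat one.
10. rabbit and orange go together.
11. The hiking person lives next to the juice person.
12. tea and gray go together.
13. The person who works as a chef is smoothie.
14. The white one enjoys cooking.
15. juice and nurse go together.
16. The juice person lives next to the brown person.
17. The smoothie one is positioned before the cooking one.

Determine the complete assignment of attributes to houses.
Solution:

House | Drink | Color | Pet | Hobby | Job
-----------------------------------------
  1   | tea | gray | parrot | hiking | writer
  2   | juice | orange | rabbit | reading | nurse
  3   | soda | brown | dog | painting | pilot
  4   | smoothie | black | cat | gardening | chef
  5   | coffee | white | hamster | cooking | plumber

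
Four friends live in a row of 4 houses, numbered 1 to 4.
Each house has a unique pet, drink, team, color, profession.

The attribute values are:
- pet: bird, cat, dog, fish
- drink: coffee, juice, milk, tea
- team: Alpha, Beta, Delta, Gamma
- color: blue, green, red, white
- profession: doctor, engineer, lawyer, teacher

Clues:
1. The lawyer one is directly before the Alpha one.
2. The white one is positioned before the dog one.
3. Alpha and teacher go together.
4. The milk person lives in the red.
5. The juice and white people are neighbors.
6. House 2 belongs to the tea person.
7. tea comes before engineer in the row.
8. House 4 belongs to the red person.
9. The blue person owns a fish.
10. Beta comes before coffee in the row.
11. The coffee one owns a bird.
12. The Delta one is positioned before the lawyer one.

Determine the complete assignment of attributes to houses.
Solution:

House | Pet | Drink | Team | Color | Profession
-----------------------------------------------
  1   | fish | juice | Delta | blue | doctor
  2   | cat | tea | Beta | white | lawyer
  3   | bird | coffee | Alpha | green | teacher
  4   | dog | milk | Gamma | red | engineer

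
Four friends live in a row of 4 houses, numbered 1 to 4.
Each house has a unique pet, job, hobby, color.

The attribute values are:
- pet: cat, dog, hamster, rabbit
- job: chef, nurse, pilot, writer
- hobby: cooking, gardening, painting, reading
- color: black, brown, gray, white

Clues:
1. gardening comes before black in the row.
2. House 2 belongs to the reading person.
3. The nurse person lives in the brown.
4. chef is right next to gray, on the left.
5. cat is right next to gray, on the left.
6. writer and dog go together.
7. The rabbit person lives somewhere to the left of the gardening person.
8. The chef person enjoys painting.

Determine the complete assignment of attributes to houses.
Solution:

House | Pet | Job | Hobby | Color
---------------------------------
  1   | cat | chef | painting | white
  2   | rabbit | pilot | reading | gray
  3   | hamster | nurse | gardening | brown
  4   | dog | writer | cooking | black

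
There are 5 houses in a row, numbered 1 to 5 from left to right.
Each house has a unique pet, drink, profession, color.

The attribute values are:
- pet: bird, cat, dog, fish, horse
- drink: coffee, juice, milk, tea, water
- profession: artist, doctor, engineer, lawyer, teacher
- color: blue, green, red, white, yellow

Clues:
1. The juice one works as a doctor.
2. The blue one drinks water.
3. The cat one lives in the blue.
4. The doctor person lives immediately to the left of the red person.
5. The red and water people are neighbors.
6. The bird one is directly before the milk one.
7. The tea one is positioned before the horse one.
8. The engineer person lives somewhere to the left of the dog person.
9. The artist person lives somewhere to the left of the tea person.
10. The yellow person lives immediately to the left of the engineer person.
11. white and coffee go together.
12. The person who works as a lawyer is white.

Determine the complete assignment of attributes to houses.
Solution:

House | Pet | Drink | Profession | Color
----------------------------------------
  1   | bird | juice | doctor | yellow
  2   | fish | milk | engineer | red
  3   | cat | water | artist | blue
  4   | dog | tea | teacher | green
  5   | horse | coffee | lawyer | white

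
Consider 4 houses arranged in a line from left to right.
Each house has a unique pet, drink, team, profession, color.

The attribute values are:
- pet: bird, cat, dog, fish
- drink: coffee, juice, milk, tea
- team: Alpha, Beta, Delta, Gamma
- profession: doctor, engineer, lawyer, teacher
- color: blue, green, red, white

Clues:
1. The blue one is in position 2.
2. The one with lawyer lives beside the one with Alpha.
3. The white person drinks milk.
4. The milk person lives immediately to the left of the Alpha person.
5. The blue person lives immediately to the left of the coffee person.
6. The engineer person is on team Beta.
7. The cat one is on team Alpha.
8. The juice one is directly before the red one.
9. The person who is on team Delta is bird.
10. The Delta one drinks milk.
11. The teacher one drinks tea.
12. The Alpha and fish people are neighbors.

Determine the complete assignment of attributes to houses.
Solution:

House | Pet | Drink | Team | Profession | Color
-----------------------------------------------
  1   | bird | milk | Delta | lawyer | white
  2   | cat | juice | Alpha | doctor | blue
  3   | fish | coffee | Beta | engineer | red
  4   | dog | tea | Gamma | teacher | green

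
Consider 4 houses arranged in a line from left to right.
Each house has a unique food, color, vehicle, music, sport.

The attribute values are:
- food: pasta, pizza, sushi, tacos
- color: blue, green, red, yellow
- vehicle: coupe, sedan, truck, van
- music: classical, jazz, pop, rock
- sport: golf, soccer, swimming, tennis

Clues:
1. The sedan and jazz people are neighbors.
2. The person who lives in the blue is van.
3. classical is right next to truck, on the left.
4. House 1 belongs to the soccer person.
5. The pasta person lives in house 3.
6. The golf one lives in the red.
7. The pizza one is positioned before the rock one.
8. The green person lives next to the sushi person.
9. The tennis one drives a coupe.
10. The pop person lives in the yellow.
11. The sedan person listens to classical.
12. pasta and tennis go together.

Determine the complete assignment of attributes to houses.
Solution:

House | Food | Color | Vehicle | Music | Sport
----------------------------------------------
  1   | pizza | green | sedan | classical | soccer
  2   | sushi | red | truck | jazz | golf
  3   | pasta | yellow | coupe | pop | tennis
  4   | tacos | blue | van | rock | swimming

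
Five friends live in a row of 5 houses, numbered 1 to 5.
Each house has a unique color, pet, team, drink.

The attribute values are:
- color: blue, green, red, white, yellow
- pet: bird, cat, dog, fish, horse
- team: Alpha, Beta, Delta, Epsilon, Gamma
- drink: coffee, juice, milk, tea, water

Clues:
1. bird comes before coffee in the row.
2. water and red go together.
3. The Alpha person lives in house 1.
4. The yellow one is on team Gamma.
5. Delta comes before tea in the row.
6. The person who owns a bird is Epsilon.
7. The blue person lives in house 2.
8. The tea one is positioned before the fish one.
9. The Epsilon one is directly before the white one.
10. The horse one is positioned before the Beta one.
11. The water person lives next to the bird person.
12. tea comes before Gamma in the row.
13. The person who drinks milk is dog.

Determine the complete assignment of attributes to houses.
Solution:

House | Color | Pet | Team | Drink
----------------------------------
  1   | red | horse | Alpha | water
  2   | blue | bird | Epsilon | juice
  3   | white | dog | Delta | milk
  4   | green | cat | Beta | tea
  5   | yellow | fish | Gamma | coffee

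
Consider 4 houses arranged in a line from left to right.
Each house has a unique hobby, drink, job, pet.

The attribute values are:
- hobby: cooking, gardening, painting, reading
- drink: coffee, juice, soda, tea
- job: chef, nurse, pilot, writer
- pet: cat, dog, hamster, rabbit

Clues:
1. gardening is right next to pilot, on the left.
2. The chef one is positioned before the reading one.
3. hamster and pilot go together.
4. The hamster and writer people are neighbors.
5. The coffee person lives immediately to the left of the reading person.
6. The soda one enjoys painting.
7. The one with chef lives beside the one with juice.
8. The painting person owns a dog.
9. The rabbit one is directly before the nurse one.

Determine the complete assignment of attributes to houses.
Solution:

House | Hobby | Drink | Job | Pet
---------------------------------
  1   | gardening | coffee | chef | cat
  2   | reading | juice | pilot | hamster
  3   | cooking | tea | writer | rabbit
  4   | painting | soda | nurse | dog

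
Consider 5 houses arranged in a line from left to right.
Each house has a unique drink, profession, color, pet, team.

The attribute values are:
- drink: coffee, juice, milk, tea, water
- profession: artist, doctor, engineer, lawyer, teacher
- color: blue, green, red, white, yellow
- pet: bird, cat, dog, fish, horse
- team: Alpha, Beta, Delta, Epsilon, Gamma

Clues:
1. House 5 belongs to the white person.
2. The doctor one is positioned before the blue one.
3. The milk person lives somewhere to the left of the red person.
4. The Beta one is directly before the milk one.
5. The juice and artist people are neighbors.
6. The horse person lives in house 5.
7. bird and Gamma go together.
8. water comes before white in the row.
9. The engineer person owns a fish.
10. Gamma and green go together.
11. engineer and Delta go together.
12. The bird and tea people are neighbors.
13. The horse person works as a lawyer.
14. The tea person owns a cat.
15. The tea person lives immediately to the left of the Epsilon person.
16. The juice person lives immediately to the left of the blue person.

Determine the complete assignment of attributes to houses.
Solution:

House | Drink | Profession | Color | Pet | Team
-----------------------------------------------
  1   | juice | doctor | green | bird | Gamma
  2   | tea | artist | blue | cat | Beta
  3   | milk | teacher | yellow | dog | Epsilon
  4   | water | engineer | red | fish | Delta
  5   | coffee | lawyer | white | horse | Alpha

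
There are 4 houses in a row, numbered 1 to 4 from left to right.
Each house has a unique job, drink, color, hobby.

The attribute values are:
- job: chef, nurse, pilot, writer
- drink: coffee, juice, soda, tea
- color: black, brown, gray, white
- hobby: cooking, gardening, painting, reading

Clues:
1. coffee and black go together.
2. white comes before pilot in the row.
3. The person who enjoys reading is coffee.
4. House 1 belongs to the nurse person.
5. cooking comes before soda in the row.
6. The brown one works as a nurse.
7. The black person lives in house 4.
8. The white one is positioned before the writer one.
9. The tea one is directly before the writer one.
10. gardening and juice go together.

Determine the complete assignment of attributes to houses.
Solution:

House | Job | Drink | Color | Hobby
-----------------------------------
  1   | nurse | juice | brown | gardening
  2   | chef | tea | white | cooking
  3   | writer | soda | gray | painting
  4   | pilot | coffee | black | reading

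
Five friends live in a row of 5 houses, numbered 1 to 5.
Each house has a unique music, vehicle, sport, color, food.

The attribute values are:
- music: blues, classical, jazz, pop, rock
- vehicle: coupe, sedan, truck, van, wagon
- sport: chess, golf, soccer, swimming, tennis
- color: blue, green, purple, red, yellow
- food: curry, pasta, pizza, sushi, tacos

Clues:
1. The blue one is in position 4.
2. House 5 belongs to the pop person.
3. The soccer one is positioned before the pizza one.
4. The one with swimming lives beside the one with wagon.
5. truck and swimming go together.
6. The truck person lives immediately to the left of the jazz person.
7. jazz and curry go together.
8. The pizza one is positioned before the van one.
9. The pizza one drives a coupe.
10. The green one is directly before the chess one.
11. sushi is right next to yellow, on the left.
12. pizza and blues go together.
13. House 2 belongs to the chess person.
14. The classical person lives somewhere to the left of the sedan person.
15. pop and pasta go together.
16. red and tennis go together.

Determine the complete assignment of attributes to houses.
Solution:

House | Music | Vehicle | Sport | Color | Food
----------------------------------------------
  1   | classical | truck | swimming | green | sushi
  2   | jazz | wagon | chess | yellow | curry
  3   | rock | sedan | soccer | purple | tacos
  4   | blues | coupe | golf | blue | pizza
  5   | pop | van | tennis | red | pasta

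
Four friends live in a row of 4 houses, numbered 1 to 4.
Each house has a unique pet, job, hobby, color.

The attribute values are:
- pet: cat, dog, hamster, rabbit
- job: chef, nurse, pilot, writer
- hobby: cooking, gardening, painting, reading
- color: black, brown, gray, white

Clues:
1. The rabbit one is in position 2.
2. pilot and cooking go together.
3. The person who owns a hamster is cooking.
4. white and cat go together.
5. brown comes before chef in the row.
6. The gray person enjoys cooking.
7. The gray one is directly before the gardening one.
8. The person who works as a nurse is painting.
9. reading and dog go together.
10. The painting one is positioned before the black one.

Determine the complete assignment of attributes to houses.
Solution:

House | Pet | Job | Hobby | Color
---------------------------------
  1   | hamster | pilot | cooking | gray
  2   | rabbit | writer | gardening | brown
  3   | cat | nurse | painting | white
  4   | dog | chef | reading | black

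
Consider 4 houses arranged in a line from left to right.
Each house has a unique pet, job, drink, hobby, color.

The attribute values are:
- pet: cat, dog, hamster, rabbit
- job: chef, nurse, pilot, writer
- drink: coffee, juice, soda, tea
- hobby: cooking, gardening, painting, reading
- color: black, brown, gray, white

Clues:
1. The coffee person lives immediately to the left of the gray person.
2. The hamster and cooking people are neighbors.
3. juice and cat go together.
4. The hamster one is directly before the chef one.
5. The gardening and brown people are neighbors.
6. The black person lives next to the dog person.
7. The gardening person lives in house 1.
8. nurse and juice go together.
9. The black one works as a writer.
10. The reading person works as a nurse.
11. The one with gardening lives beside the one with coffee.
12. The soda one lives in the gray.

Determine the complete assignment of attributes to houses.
Solution:

House | Pet | Job | Drink | Hobby | Color
-----------------------------------------
  1   | hamster | writer | tea | gardening | black
  2   | dog | chef | coffee | cooking | brown
  3   | rabbit | pilot | soda | painting | gray
  4   | cat | nurse | juice | reading | white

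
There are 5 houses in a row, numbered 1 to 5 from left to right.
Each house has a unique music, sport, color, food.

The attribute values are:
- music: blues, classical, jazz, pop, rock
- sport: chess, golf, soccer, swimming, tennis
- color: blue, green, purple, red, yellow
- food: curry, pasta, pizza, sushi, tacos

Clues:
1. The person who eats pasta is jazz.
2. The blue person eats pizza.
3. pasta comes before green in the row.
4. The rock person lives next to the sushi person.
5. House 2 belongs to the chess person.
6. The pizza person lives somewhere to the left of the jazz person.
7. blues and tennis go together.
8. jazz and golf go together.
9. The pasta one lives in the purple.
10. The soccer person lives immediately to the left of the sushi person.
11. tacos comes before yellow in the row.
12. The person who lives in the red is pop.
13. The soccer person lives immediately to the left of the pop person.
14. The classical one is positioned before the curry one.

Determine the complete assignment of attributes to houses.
Solution:

House | Music | Sport | Color | Food
------------------------------------
  1   | rock | soccer | blue | pizza
  2   | pop | chess | red | sushi
  3   | jazz | golf | purple | pasta
  4   | classical | swimming | green | tacos
  5   | blues | tennis | yellow | curry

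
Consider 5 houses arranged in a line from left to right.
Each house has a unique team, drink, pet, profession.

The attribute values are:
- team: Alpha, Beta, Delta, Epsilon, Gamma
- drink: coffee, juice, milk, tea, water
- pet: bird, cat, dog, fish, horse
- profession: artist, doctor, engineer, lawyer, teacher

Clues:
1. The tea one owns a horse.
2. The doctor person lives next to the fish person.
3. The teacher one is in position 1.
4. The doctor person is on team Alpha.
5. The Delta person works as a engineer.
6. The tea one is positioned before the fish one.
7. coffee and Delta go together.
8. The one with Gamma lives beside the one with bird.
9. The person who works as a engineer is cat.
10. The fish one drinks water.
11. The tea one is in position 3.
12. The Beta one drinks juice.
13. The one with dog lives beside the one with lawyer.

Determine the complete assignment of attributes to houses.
Solution:

House | Team | Drink | Pet | Profession
---------------------------------------
  1   | Gamma | milk | dog | teacher
  2   | Beta | juice | bird | lawyer
  3   | Alpha | tea | horse | doctor
  4   | Epsilon | water | fish | artist
  5   | Delta | coffee | cat | engineer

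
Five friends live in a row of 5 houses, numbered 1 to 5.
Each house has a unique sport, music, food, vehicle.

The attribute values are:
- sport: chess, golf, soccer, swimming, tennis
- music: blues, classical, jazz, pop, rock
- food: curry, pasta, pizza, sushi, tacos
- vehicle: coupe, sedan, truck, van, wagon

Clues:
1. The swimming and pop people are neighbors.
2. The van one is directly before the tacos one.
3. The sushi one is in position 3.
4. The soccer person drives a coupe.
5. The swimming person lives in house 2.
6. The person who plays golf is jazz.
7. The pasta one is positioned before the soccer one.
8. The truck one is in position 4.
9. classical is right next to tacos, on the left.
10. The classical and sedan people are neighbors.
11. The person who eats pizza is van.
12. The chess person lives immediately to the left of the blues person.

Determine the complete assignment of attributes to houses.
Solution:

House | Sport | Music | Food | Vehicle
--------------------------------------
  1   | chess | classical | pizza | van
  2   | swimming | blues | tacos | sedan
  3   | tennis | pop | sushi | wagon
  4   | golf | jazz | pasta | truck
  5   | soccer | rock | curry | coupe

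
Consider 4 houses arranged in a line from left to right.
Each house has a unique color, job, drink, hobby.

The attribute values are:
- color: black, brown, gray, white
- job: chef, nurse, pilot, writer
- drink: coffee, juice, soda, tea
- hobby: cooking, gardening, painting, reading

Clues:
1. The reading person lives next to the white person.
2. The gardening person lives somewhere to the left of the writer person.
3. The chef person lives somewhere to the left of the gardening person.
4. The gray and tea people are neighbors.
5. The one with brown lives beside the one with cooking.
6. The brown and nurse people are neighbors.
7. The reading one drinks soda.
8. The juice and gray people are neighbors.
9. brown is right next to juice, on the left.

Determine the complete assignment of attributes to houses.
Solution:

House | Color | Job | Drink | Hobby
-----------------------------------
  1   | brown | chef | soda | reading
  2   | white | nurse | juice | cooking
  3   | gray | pilot | coffee | gardening
  4   | black | writer | tea | painting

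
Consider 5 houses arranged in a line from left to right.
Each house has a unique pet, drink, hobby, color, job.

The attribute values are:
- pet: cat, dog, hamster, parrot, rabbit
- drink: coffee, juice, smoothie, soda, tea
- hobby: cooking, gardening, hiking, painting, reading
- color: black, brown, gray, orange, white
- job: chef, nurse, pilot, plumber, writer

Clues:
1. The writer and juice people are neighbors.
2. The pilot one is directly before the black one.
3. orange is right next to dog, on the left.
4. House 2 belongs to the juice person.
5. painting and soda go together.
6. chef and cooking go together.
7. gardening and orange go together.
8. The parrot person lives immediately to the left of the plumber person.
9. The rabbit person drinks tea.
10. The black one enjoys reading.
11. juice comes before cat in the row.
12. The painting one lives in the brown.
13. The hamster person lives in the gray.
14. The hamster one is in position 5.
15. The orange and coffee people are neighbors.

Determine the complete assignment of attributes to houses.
Solution:

House | Pet | Drink | Hobby | Color | Job
-----------------------------------------
  1   | rabbit | tea | hiking | white | writer
  2   | parrot | juice | gardening | orange | pilot
  3   | dog | coffee | reading | black | plumber
  4   | cat | soda | painting | brown | nurse
  5   | hamster | smoothie | cooking | gray | chef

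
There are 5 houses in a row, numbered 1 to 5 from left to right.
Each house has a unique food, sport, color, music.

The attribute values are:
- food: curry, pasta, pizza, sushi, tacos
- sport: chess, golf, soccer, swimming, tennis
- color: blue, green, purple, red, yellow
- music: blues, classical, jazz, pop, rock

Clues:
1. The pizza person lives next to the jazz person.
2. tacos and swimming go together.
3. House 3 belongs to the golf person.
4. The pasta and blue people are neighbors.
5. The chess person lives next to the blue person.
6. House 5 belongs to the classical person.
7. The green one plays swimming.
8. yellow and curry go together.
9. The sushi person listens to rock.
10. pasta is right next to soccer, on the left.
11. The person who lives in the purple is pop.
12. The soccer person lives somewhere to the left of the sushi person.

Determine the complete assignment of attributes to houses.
Solution:

House | Food | Sport | Color | Music
------------------------------------
  1   | pasta | chess | purple | pop
  2   | pizza | soccer | blue | blues
  3   | curry | golf | yellow | jazz
  4   | sushi | tennis | red | rock
  5   | tacos | swimming | green | classical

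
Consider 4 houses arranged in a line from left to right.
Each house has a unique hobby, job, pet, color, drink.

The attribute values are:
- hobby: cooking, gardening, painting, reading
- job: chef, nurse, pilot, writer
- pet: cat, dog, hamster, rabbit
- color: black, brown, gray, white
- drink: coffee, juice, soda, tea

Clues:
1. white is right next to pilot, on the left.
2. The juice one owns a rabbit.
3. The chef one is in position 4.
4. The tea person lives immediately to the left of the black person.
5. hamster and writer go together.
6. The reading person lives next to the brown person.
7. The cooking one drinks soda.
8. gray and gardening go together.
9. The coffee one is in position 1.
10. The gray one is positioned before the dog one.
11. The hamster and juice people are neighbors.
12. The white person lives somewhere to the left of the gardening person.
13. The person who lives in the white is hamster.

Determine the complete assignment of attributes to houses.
Solution:

House | Hobby | Job | Pet | Color | Drink
-----------------------------------------
  1   | reading | writer | hamster | white | coffee
  2   | painting | pilot | rabbit | brown | juice
  3   | gardening | nurse | cat | gray | tea
  4   | cooking | chef | dog | black | soda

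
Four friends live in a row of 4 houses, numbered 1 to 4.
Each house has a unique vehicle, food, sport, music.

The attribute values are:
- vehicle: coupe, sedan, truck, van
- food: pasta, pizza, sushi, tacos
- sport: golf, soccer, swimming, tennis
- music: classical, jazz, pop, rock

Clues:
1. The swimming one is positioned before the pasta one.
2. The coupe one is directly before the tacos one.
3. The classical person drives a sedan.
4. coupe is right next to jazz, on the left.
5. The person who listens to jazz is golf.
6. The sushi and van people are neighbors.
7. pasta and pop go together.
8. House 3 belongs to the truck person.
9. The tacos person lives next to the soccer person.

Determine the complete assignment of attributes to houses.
Solution:

House | Vehicle | Food | Sport | Music
--------------------------------------
  1   | coupe | sushi | swimming | rock
  2   | van | tacos | golf | jazz
  3   | truck | pasta | soccer | pop
  4   | sedan | pizza | tennis | classical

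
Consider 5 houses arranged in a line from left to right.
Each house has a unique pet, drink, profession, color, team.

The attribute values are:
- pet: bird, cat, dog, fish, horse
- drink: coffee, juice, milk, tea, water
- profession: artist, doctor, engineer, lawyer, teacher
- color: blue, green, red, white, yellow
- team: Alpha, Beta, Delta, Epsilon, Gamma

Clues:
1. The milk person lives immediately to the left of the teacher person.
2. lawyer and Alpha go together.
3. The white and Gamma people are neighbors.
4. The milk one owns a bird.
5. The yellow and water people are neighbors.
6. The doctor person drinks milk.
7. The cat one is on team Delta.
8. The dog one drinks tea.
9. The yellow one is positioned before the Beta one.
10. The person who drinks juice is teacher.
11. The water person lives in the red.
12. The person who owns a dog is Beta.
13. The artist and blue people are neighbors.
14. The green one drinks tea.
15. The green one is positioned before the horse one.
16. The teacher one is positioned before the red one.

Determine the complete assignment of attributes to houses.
Solution:

House | Pet | Drink | Profession | Color | Team
-----------------------------------------------
  1   | bird | milk | doctor | white | Epsilon
  2   | fish | juice | teacher | yellow | Gamma
  3   | cat | water | engineer | red | Delta
  4   | dog | tea | artist | green | Beta
  5   | horse | coffee | lawyer | blue | Alpha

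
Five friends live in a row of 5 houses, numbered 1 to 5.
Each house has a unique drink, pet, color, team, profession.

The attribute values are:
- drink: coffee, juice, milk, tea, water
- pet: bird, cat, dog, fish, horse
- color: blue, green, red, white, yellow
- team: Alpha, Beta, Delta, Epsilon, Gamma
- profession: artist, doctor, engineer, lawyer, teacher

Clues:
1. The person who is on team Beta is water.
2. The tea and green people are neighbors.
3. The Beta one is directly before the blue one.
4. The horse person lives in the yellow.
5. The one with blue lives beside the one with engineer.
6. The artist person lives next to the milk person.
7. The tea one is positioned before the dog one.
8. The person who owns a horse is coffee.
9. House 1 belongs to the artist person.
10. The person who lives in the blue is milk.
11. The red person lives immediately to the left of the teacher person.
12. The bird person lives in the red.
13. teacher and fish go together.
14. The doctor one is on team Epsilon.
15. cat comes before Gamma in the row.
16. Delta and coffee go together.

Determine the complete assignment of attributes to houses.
Solution:

House | Drink | Pet | Color | Team | Profession
-----------------------------------------------
  1   | water | bird | red | Beta | artist
  2   | milk | fish | blue | Alpha | teacher
  3   | coffee | horse | yellow | Delta | engineer
  4   | tea | cat | white | Epsilon | doctor
  5   | juice | dog | green | Gamma | lawyer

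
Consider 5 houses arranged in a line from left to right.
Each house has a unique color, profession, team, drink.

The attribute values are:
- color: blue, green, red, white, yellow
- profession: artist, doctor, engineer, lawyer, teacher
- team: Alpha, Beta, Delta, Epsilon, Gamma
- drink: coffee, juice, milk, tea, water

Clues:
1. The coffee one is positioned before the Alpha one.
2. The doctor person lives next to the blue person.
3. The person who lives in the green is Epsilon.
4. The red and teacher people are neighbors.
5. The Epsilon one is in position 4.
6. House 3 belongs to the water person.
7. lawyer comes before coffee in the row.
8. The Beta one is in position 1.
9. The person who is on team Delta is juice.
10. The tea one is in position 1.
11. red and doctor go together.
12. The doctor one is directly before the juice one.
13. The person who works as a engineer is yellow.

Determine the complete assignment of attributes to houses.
Solution:

House | Color | Profession | Team | Drink
-----------------------------------------
  1   | red | doctor | Beta | tea
  2   | blue | teacher | Delta | juice
  3   | white | lawyer | Gamma | water
  4   | green | artist | Epsilon | coffee
  5   | yellow | engineer | Alpha | milk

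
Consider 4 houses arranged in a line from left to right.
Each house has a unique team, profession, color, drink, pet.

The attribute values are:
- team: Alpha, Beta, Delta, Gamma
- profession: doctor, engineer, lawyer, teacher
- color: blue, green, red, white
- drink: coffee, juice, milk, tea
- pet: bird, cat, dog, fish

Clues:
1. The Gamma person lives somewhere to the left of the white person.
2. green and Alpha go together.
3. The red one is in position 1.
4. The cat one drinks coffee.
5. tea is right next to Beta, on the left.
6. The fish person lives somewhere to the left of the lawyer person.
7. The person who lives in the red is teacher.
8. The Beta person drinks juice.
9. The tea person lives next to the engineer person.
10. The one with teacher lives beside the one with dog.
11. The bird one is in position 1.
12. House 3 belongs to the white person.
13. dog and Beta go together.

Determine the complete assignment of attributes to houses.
Solution:

House | Team | Profession | Color | Drink | Pet
-----------------------------------------------
  1   | Gamma | teacher | red | tea | bird
  2   | Beta | engineer | blue | juice | dog
  3   | Delta | doctor | white | milk | fish
  4   | Alpha | lawyer | green | coffee | cat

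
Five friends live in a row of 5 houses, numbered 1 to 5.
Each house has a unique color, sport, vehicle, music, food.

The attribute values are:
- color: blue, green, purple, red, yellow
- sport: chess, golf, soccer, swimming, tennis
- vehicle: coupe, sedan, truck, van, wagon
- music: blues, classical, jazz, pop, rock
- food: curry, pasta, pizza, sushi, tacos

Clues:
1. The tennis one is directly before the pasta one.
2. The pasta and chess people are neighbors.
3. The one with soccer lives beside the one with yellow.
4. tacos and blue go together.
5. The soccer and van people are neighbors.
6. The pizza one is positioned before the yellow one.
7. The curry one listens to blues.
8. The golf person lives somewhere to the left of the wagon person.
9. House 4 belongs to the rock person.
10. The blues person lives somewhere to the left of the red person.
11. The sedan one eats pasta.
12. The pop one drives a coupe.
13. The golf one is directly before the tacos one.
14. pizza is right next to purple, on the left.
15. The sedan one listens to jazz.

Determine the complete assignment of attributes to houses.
Solution:

House | Color | Sport | Vehicle | Music | Food
----------------------------------------------
  1   | green | tennis | coupe | pop | pizza
  2   | purple | soccer | sedan | jazz | pasta
  3   | yellow | chess | van | blues | curry
  4   | red | golf | truck | rock | sushi
  5   | blue | swimming | wagon | classical | tacos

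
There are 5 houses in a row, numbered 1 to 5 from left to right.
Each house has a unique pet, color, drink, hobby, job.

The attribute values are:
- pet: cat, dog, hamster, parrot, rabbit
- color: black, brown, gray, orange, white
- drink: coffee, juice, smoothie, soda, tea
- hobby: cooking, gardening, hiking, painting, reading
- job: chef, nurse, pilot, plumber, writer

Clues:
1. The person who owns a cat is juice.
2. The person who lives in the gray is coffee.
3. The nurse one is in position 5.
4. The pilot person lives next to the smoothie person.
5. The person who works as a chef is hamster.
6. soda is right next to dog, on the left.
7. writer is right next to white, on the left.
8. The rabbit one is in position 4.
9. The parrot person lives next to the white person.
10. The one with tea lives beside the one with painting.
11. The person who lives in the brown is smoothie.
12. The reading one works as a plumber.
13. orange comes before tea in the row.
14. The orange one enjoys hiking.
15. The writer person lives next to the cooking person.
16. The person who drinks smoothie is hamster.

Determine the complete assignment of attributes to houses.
Solution:

House | Pet | Color | Drink | Hobby | Job
-----------------------------------------
  1   | parrot | orange | soda | hiking | writer
  2   | dog | white | tea | cooking | pilot
  3   | hamster | brown | smoothie | painting | chef
  4   | rabbit | gray | coffee | reading | plumber
  5   | cat | black | juice | gardening | nurse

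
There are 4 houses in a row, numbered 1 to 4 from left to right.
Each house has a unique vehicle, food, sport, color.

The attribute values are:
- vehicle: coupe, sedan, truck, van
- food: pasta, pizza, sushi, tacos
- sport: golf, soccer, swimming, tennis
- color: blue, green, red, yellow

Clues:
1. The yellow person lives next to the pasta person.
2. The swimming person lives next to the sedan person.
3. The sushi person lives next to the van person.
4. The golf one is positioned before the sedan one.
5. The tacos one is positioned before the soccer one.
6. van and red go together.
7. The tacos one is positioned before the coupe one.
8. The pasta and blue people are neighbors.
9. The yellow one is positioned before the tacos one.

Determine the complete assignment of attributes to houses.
Solution:

House | Vehicle | Food | Sport | Color
--------------------------------------
  1   | truck | sushi | golf | yellow
  2   | van | pasta | swimming | red
  3   | sedan | tacos | tennis | blue
  4   | coupe | pizza | soccer | green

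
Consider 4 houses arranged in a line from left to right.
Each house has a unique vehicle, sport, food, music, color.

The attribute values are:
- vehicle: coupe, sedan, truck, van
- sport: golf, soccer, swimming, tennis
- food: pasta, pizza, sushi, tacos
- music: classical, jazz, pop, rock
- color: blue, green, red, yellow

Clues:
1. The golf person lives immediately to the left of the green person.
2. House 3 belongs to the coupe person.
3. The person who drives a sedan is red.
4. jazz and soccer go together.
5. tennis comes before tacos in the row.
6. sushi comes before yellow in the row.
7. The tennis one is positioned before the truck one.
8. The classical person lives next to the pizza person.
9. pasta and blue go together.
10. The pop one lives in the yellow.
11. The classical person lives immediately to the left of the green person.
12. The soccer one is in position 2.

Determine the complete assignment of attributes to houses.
Solution:

House | Vehicle | Sport | Food | Music | Color
----------------------------------------------
  1   | sedan | golf | sushi | classical | red
  2   | van | soccer | pizza | jazz | green
  3   | coupe | tennis | pasta | rock | blue
  4   | truck | swimming | tacos | pop | yellow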